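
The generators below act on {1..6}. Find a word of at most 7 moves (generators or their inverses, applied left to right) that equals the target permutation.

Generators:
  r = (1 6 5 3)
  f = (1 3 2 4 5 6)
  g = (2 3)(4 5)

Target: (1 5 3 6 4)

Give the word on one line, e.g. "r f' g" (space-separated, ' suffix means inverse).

  after f: (1 3 2 4 5 6)
  after r: (2 4 3)
  after g: (2 5 4)
  after f': (1 6 5 2 4 3)
  after f': (1 5 3 6 4)

f r g f' f'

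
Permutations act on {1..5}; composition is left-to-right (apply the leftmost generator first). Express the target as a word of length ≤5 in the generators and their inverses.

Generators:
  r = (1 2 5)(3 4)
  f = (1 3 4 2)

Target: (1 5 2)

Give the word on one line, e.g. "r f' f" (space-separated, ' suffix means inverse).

  after r': (1 5 2)(3 4)
  after r': (1 2 5)
  after r': (3 4)
  after r': (1 5 2)

r' r' r' r'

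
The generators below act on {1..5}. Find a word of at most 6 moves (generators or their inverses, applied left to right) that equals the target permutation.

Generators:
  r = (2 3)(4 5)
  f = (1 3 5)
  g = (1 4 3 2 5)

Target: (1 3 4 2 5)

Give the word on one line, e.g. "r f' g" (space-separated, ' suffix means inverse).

g g f g' r

  after g: (1 4 3 2 5)
  after g: (1 3 5 4 2)
  after f: (1 5 4 2 3)
  after g': (1 2 4 3 5)
  after r: (1 3 4 2 5)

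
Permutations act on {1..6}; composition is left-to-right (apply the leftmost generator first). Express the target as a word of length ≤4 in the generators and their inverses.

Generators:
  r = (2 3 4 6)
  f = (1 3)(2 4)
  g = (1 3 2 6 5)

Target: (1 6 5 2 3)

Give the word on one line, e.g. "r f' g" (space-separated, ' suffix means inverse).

  after g: (1 3 2 6 5)
  after r: (1 4 6 5)
  after f: (1 2 4 6 5 3)
  after r': (1 6 5 2 3)

g r f r'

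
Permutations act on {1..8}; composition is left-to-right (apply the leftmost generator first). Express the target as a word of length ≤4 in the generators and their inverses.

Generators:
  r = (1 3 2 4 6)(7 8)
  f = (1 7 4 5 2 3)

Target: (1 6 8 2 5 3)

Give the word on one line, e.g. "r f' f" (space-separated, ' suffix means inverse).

  after r: (1 3 2 4 6)(7 8)
  after f: (2 5)(4 6 7 8)
  after r': (1 6 8 2 5 3)

r f r'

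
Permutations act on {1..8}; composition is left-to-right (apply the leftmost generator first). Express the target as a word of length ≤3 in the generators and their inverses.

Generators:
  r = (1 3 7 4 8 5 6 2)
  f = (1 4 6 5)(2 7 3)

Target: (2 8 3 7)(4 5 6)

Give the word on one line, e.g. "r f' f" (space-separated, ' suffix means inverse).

  after r: (1 3 7 4 8 5 6 2)
  after f: (1 2 4 8)(6 7)
  after r: (2 8 3 7)(4 5 6)

r f r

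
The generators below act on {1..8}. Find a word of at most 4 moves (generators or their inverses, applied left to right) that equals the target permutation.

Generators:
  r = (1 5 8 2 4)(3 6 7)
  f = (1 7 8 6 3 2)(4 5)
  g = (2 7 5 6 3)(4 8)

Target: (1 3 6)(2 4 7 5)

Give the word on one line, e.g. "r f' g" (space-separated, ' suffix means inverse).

f' g r

  after f': (1 2 3 6 8 7)(4 5)
  after g: (1 7)(4 6)(5 8)
  after r: (1 3 6)(2 4 7 5)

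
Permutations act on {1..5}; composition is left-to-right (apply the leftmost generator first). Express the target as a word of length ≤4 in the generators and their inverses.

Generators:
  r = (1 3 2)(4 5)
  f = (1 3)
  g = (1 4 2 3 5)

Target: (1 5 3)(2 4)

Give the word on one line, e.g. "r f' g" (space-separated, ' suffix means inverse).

f r g' r

  after f: (1 3)
  after r: (1 2)(4 5)
  after g': (1 4 3 2 5)
  after r: (1 5 3)(2 4)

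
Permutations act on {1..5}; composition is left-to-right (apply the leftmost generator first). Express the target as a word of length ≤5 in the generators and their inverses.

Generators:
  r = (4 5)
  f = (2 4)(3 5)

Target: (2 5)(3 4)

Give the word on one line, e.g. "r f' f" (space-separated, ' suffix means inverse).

r f' r' r' r'

  after r: (4 5)
  after f': (2 4 3 5)
  after r': (2 5)(3 4)
  after r': (2 4 3 5)
  after r': (2 5)(3 4)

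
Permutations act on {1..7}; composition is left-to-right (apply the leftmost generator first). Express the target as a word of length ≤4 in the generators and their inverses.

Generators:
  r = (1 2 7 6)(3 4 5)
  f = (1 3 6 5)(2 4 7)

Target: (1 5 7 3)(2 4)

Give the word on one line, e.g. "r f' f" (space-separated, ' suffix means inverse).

  after r: (1 2 7 6)(3 4 5)
  after r: (1 7)(2 6)(3 5 4)
  after f': (1 4)(2 3 6 7 5)
  after r: (1 5 7 3)(2 4)

r r f' r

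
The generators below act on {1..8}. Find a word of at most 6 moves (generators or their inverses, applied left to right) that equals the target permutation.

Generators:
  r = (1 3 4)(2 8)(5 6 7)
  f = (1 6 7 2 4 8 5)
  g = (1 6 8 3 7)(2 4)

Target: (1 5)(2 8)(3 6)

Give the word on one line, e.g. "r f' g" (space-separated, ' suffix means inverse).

  after f': (1 5 8 4 2 7 6)
  after g: (1 5 3 7 8 2)
  after g: (1 5 7 3)(2 6 8 4)
  after g: (1 5)(2 8)(3 6)

f' g g g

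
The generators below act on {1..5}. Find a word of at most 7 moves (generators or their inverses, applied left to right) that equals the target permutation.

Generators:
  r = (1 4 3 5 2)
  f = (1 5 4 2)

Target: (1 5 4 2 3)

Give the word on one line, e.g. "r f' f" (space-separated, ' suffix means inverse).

f r' r' r' f

  after f: (1 5 4 2)
  after r': (1 3 4 5)
  after r': (1 4 3)(2 5)
  after r': (2 3)
  after f: (1 5 4 2 3)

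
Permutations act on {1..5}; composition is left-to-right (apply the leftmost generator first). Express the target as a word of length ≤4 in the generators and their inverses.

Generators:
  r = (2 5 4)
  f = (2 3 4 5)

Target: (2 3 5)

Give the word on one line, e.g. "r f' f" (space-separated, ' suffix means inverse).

f' r r f

  after f': (2 5 4 3)
  after r: (2 4 3 5)
  after r: (3 4)
  after f: (2 3 5)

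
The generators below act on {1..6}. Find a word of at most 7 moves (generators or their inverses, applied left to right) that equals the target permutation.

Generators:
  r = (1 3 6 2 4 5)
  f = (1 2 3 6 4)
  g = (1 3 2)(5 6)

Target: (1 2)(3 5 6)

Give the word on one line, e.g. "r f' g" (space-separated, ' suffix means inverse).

f' g g f g'

  after f': (1 4 6 3 2)
  after g: (1 4 5 6 2 3)
  after g: (1 4 6)
  after f: (2 3 6)
  after g': (1 2)(3 5 6)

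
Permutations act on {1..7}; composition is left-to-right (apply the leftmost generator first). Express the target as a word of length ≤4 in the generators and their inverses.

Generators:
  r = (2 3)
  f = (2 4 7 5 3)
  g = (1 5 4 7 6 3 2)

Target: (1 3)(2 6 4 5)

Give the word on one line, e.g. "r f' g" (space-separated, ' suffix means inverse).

  after f': (2 3 5 7 4)
  after g': (1 2 6 7 5 4 3)
  after f': (1 3)(2 6 4 5)

f' g' f'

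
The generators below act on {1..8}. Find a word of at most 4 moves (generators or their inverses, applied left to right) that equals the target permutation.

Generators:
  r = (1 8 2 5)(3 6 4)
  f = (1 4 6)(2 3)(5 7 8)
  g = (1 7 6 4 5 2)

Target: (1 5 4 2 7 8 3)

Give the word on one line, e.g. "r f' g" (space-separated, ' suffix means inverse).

  after r: (1 8 2 5)(3 6 4)
  after f: (1 5 4 2 7 8 3)

r f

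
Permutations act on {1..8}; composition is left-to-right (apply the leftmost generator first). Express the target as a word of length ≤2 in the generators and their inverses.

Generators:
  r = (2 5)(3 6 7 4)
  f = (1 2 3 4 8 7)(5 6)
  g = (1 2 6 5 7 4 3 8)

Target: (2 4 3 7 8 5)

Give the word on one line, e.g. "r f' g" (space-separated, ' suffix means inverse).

f g'

  after f: (1 2 3 4 8 7)(5 6)
  after g': (2 4 3 7 8 5)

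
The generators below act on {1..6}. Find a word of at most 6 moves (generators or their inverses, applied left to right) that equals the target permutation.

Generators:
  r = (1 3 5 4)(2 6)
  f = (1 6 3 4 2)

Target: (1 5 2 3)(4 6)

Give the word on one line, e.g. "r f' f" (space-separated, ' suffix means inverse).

  after f': (1 2 4 3 6)
  after f': (1 4 6 2 3)
  after r': (1 5 3 4 2)
  after f: (1 5 4)(2 6 3)
  after f: (1 5 2 3)(4 6)

f' f' r' f f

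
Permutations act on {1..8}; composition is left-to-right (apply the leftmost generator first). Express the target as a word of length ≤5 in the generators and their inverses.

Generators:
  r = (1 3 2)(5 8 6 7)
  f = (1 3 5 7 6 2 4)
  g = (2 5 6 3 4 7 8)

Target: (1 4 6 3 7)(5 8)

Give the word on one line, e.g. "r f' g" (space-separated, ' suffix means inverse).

  after r: (1 3 2)(5 8 6 7)
  after f': (2 4)(3 6 5 8 7)
  after f': (1 4 6 3 7)(5 8)

r f' f'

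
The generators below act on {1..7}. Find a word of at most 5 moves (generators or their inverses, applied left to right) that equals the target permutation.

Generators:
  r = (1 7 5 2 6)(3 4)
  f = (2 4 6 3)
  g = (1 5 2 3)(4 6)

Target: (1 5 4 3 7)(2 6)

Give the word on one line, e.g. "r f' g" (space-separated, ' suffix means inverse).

g g r'

  after g: (1 5 2 3)(4 6)
  after g: (1 2)(3 5)
  after r': (1 5 4 3 7)(2 6)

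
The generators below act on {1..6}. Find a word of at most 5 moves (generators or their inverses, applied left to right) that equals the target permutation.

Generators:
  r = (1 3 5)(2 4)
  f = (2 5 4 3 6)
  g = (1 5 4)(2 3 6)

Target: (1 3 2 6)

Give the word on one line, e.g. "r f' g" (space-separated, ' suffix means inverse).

  after g: (1 5 4)(2 3 6)
  after f: (1 4)(2 6 5 3)
  after g: (4 5 6)
  after f': (2 6 5 3 4)
  after r: (1 3 2 6)

g f g f' r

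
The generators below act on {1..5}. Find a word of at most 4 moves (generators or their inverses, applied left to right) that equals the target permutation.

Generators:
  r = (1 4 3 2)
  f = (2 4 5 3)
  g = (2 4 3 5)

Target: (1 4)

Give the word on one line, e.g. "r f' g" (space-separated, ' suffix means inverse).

r' g' f'

  after r': (1 2 3 4)
  after g': (1 5 3 2 4)
  after f': (1 4)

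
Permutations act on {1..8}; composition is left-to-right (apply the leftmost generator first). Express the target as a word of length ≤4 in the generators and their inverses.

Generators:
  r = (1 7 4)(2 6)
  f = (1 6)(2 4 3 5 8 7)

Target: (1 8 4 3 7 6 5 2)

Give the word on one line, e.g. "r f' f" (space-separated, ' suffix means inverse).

  after r': (1 4 7)(2 6)
  after f': (1 2)(3 4 8 5)(6 7)
  after f': (1 7)(2 6 8 3)(4 5)
  after f': (1 8 4 3 7 6 5 2)

r' f' f' f'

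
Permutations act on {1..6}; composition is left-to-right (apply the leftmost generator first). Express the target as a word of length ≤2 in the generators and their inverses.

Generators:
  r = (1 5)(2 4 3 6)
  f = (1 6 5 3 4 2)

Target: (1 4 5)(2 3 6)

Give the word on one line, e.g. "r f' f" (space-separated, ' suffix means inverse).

f' f'

  after f': (1 2 4 3 5 6)
  after f': (1 4 5)(2 3 6)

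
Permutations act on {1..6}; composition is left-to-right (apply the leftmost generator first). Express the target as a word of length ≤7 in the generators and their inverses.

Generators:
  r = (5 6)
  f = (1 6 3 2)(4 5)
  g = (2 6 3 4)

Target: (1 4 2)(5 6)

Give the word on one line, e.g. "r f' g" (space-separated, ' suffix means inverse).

  after g: (2 6 3 4)
  after f: (1 6 2 3 5 4)
  after r': (1 5 4)(2 3 6)
  after g': (1 5 3 2 6 4)
  after f': (1 4 2)(5 6)

g f r' g' f'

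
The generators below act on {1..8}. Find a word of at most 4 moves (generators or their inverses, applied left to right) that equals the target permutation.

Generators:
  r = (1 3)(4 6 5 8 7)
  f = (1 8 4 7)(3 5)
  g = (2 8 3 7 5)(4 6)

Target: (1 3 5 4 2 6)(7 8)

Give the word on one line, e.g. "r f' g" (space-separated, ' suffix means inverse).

r' r' g' r'

  after r': (1 3)(4 7 8 5 6)
  after r': (4 8 6 7 5)
  after g': (2 5 6 3 8 4)
  after r': (1 3 5 4 2 6)(7 8)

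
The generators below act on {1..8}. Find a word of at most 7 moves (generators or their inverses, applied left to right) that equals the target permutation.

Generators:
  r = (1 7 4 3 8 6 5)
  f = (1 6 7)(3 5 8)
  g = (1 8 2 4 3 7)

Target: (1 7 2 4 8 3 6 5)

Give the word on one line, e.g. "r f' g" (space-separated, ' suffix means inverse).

  after f: (1 6 7)(3 5 8)
  after g: (1 6)(2 4 3 5)(7 8)
  after r': (1 8)(2 7 3 6 5)
  after g': (2 3 6 5 8 7 4)
  after g': (1 7 2 4 8 3 6 5)

f g r' g' g'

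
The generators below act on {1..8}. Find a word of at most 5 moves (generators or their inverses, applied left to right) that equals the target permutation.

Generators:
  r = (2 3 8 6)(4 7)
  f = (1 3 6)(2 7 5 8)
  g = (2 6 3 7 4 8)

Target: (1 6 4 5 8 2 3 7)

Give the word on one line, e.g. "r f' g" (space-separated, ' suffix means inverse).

  after f': (1 6 3)(2 8 5 7)
  after r': (1 8 5 4 7 6 2 3)
  after f: (1 2 6 7)(4 5)
  after g: (1 6 4 5 8 2 3 7)

f' r' f g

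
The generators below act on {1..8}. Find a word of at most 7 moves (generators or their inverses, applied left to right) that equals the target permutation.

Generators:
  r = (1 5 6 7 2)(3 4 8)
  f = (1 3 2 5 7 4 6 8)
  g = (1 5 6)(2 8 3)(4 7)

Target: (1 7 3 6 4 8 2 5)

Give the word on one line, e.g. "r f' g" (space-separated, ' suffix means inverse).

  after g: (1 5 6)(2 8 3)(4 7)
  after r: (1 6 5 7 8 4 2 3)
  after f: (1 8 6 7)(4 5)
  after r': (1 4)(2 7)(3 8 5)
  after f': (1 7 3 6 4 8 2 5)

g r f r' f'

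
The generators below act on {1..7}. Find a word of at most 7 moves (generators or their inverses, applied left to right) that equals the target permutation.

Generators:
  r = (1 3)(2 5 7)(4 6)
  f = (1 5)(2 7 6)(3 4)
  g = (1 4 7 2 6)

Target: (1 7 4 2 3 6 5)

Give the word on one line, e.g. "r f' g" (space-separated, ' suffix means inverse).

  after f: (1 5)(2 7 6)(3 4)
  after r': (1 2 5 3 6 7 4)
  after f': (1 6 2)(3 7)(4 5)
  after r: (1 4 7)(2 3)(5 6)
  after g: (1 7 4 2 3 6 5)

f r' f' r g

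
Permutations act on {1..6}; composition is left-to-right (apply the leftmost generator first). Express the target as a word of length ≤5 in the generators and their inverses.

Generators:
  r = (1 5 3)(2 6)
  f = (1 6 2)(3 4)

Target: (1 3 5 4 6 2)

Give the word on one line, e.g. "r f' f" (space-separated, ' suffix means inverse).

f r f r r

  after f: (1 6 2)(3 4)
  after r: (1 2 5 3 4)
  after f: (2 5 4 6)
  after r: (1 5 4 2 3)
  after r: (1 3 5 4 6 2)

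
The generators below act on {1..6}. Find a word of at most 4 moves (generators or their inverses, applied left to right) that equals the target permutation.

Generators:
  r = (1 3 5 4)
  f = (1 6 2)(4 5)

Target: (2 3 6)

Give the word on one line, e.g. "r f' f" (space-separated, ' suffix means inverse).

  after r': (1 4 5 3)
  after f': (1 5 3 2 6)
  after f': (1 4 5 3 6 2)
  after r: (2 3 6)

r' f' f' r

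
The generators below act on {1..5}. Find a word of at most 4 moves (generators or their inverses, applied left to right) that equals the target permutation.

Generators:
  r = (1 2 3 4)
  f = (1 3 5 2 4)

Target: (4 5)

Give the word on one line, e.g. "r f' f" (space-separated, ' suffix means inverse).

  after f': (1 4 2 5 3)
  after f': (1 2 3 4 5)
  after r': (4 5)

f' f' r'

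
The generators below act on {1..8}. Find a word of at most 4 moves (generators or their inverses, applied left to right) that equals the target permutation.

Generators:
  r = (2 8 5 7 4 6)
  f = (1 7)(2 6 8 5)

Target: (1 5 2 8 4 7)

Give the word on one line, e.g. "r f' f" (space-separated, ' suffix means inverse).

  after f': (1 7)(2 5 8 6)
  after r': (1 5 2 8 4 7)

f' r'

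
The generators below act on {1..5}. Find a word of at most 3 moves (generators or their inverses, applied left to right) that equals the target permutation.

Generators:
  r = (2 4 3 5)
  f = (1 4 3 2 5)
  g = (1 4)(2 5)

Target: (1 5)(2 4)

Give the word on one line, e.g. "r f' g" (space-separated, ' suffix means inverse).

  after f: (1 4 3 2 5)
  after r': (1 2 3 5)
  after r': (1 5)(2 4)

f r' r'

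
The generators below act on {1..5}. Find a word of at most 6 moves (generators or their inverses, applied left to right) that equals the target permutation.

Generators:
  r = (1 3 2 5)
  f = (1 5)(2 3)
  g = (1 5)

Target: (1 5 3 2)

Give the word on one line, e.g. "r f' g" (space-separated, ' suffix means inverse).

r g f' r

  after r: (1 3 2 5)
  after g: (1 3 2)
  after f': (1 2 5)
  after r: (1 5 3 2)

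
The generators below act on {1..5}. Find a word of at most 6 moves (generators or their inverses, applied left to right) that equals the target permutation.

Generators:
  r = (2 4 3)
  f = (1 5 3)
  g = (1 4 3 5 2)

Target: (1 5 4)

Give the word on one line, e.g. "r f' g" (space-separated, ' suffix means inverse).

  after r': (2 3 4)
  after f': (1 3 4 2 5)
  after r': (1 4 3 2 5)
  after g: (1 3)(4 5)
  after f': (1 5 4)

r' f' r' g f'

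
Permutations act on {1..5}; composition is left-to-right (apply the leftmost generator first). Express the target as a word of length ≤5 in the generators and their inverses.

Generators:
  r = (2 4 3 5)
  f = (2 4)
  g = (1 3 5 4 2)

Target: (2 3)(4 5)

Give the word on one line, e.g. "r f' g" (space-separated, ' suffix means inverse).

g r' r' g

  after g: (1 3 5 4 2)
  after r': (1 4 5 2)
  after r': (1 2)(3 4)
  after g: (2 3)(4 5)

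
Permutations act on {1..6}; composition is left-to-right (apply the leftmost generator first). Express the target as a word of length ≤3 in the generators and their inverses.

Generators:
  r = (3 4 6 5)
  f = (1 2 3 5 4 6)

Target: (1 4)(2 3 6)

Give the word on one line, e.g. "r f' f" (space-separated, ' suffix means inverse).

f f r

  after f: (1 2 3 5 4 6)
  after f: (1 3 4)(2 5 6)
  after r: (1 4)(2 3 6)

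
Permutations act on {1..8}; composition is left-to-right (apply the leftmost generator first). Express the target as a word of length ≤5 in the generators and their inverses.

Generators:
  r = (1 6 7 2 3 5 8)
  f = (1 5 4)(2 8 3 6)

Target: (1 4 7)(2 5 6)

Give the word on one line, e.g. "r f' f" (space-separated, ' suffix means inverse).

  after r': (1 8 5 3 2 7 6)
  after f: (1 3 8 4)(2 7)(5 6)
  after r: (1 5 7 3)(4 6 8)
  after f: (1 4 2 8)(3 5 7 6)
  after r': (1 4 7)(2 5 6)

r' f r f r'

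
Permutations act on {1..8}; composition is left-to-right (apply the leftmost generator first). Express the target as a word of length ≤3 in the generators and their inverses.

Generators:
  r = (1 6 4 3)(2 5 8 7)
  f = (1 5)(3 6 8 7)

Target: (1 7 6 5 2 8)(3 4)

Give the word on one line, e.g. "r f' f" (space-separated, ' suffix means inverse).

  after r': (1 3 4 6)(2 7 8 5)
  after f': (1 7 6 5 2 8)(3 4)

r' f'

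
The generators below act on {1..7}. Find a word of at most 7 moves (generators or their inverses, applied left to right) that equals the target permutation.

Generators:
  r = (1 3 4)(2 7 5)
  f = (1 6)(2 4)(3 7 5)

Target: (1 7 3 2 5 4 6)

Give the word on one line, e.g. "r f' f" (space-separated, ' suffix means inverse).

  after r: (1 3 4)(2 7 5)
  after f: (1 7 3 2 5 4 6)
  after r: (1 5)(3 7 4 6)
  after r: (1 2 7)(3 5)(4 6)
  after r: (1 7 3 2 5 4 6)

r f r r r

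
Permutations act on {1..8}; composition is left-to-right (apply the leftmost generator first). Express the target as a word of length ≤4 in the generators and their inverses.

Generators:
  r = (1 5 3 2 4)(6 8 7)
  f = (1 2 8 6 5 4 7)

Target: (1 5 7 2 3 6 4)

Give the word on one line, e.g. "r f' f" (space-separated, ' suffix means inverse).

r' f'

  after r': (1 4 2 3 5)(6 7 8)
  after f': (1 5 7 2 3 6 4)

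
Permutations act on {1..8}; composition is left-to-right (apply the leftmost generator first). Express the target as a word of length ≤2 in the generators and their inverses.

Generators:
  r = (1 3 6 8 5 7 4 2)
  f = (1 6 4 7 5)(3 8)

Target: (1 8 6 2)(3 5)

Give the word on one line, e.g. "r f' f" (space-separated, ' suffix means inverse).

  after f: (1 6 4 7 5)(3 8)
  after r: (1 8 6 2)(3 5)

f r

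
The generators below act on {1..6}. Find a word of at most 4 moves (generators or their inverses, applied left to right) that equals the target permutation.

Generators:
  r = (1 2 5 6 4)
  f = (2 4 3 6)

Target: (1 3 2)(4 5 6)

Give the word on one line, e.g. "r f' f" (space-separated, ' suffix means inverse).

f r' f r'

  after f: (2 4 3 6)
  after r': (1 4 3 5 2 6)
  after f: (1 3 5 4 6)
  after r': (1 3 2)(4 5 6)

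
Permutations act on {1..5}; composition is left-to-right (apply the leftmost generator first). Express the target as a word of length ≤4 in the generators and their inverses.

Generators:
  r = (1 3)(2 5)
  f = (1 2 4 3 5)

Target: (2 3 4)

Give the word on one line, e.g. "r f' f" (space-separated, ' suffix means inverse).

  after f: (1 2 4 3 5)
  after r': (1 5 3 2 4)
  after f: (2 3 4)

f r' f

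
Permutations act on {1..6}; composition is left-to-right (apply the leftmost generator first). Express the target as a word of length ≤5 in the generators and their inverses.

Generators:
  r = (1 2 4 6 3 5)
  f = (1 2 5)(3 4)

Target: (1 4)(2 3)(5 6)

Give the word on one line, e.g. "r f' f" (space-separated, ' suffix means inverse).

  after f: (1 2 5)(3 4)
  after r: (1 4 5 2)(3 6)
  after r: (1 6 5 4)
  after r: (1 3 5 6)(2 4)
  after f': (1 4)(2 3)(5 6)

f r r r f'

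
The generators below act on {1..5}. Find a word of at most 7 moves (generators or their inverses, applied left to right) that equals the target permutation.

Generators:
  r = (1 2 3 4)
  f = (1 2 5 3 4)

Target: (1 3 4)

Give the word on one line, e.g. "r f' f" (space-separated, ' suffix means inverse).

f f r' f' r

  after f: (1 2 5 3 4)
  after f: (1 5 4 2 3)
  after r': (1 5 3 4)
  after f': (1 2)
  after r: (1 3 4)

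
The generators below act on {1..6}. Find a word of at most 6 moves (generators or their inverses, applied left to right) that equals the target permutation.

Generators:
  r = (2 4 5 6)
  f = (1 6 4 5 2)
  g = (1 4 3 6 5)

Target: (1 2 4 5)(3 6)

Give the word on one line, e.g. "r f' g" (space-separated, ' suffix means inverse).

f' r f' r g

  after f': (1 2 5 4 6)
  after r: (1 4 2 6)
  after f': (1 6 2)(4 5)
  after r: (1 2)(4 6)
  after g: (1 2 4 5)(3 6)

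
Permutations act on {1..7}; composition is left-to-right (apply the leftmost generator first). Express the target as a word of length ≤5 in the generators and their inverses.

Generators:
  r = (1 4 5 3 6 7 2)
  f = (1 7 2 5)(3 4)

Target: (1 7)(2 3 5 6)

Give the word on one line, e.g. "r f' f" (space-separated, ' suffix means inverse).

  after r': (1 2 7 6 3 5 4)
  after r': (1 7 3 4 2 6 5)
  after f: (1 2 6)(4 5 7)
  after r': (1 7)(2 3 5 6)

r' r' f r'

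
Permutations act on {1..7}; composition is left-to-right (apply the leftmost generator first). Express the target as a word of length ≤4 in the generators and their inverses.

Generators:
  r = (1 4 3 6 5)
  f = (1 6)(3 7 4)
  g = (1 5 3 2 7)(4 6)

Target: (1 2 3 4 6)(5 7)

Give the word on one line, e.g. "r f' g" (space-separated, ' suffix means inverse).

r f f g'

  after r: (1 4 3 6 5)
  after f: (1 3)(4 7)(5 6)
  after f: (1 7 3 6 5)
  after g': (1 2 3 4 6)(5 7)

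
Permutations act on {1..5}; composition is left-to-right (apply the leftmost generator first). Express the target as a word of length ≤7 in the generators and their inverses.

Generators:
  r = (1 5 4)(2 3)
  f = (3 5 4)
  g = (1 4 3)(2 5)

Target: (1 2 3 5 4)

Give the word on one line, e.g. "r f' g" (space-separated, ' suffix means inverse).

  after f: (3 5 4)
  after g': (1 3 2 5)
  after f': (1 4 5)(2 3)
  after f': (1 5)(2 4 3)
  after g: (1 2 3 5 4)

f g' f' f' g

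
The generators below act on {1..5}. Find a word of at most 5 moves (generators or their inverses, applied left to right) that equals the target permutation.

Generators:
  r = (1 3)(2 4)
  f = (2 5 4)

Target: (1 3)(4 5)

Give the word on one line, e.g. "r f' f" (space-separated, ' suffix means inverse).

f r f f

  after f: (2 5 4)
  after r: (1 3)(2 5)
  after f: (1 3)(2 4)
  after f: (1 3)(4 5)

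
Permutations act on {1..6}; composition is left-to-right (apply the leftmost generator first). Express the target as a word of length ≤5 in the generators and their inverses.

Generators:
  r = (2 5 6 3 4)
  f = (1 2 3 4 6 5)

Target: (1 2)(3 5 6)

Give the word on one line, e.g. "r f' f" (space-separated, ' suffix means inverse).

  after f: (1 2 3 4 6 5)
  after r: (1 5)(2 4 3)
  after f: (2 6 5)
  after r': (2 5 4 3 6)
  after f: (1 2)(3 5 6)

f r f r' f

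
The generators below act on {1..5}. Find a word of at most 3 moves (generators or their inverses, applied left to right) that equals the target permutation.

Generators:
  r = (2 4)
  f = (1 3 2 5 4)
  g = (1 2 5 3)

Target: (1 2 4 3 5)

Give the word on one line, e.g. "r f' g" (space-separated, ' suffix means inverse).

  after f: (1 3 2 5 4)
  after f: (1 2 4 3 5)

f f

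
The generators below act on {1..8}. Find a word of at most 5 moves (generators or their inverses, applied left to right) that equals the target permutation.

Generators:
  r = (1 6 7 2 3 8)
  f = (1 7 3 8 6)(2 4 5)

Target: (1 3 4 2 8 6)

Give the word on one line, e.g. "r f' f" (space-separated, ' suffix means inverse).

  after r: (1 6 7 2 3 8)
  after f': (1 8 6)(2 7 5 4)
  after r': (1 3 2 6 8)(4 7 5)
  after f: (1 8 7 2)(3 4)
  after r': (1 3 4 2 8 6)

r f' r' f r'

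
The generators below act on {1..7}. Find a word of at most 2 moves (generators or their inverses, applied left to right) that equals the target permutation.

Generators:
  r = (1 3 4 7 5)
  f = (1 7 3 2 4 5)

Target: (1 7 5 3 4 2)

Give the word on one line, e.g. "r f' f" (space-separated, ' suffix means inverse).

  after f': (1 5 4 2 3 7)
  after r': (1 7 5 3 4 2)

f' r'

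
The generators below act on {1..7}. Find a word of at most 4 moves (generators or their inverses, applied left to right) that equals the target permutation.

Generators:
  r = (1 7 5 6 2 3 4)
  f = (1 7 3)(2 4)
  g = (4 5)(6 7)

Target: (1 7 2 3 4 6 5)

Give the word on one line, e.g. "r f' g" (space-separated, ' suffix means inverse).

g r

  after g: (4 5)(6 7)
  after r: (1 7 2 3 4 6 5)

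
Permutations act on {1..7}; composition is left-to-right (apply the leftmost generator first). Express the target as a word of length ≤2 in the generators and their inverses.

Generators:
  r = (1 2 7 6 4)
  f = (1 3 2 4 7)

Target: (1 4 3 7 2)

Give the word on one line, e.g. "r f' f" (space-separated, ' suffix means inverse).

  after f': (1 7 4 2 3)
  after f': (1 4 3 7 2)

f' f'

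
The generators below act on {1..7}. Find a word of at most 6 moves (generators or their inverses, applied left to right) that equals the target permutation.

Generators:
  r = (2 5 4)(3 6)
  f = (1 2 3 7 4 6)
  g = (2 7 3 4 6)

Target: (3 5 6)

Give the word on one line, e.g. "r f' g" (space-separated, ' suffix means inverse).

  after f': (1 6 4 7 3 2)
  after r': (1 3 4 7 6 5 2)
  after r': (1 6 2)(3 5 4 7)
  after f: (3 5 6)

f' r' r' f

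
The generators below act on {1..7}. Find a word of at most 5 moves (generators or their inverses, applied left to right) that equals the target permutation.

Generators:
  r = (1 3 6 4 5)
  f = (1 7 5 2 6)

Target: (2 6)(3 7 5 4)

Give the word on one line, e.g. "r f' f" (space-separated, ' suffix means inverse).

  after f: (1 7 5 2 6)
  after r': (1 7 4 6 5 2 3)
  after f: (1 5 6 2 3 7 4)
  after r: (2 6)(3 7 5 4)

f r' f r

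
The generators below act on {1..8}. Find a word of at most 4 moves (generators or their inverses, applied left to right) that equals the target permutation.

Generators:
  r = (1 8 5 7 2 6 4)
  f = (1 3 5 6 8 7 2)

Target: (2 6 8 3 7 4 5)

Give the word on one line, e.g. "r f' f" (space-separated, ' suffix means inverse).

  after r': (1 4 6 2 7 5 8)
  after f: (1 4 8 3 5 7 6)
  after r: (2 6 8 3 7 4 5)

r' f r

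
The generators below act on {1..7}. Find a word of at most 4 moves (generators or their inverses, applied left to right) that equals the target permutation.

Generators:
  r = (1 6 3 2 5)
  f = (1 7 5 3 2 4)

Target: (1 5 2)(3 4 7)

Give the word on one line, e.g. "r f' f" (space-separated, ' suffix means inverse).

f f

  after f: (1 7 5 3 2 4)
  after f: (1 5 2)(3 4 7)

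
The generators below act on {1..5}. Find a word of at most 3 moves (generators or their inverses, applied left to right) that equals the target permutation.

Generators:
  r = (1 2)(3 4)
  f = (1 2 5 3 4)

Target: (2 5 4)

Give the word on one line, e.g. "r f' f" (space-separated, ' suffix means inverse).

  after f: (1 2 5 3 4)
  after r': (2 5 4)

f r'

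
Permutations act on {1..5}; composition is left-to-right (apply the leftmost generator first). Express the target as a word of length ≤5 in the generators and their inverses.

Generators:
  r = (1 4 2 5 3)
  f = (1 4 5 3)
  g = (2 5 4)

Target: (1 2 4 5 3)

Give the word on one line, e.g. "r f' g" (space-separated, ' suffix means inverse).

g' f' r' r' f'

  after g': (2 4 5)
  after f': (1 3 5 2)
  after r': (1 5 4)(2 3)
  after r': (1 2 5)(3 4)
  after f': (1 2 4 5 3)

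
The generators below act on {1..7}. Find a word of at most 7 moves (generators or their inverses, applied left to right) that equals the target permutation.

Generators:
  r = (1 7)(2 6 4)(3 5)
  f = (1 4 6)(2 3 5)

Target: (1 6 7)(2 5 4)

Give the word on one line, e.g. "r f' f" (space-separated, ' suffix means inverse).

  after f: (1 4 6)(2 3 5)
  after r': (1 6 7)(2 5 4)
  after f: (3 5 6 7 4)
  after f: (1 4 5)(2 3)(6 7)
  after f: (1 6 7)(2 5 4)

f r' f f f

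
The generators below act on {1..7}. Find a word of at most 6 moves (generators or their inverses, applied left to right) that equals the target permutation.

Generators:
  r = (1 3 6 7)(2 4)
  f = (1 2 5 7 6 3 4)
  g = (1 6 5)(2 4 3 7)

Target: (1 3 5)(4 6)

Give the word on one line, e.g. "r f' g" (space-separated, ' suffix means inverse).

  after g': (1 5 6)(2 7 3 4)
  after r: (1 5 7 6 3 2)
  after f: (1 7 3 5 6 4)
  after r: (2 4 3 5 7 6)
  after r: (1 3 5)(4 6)

g' r f r r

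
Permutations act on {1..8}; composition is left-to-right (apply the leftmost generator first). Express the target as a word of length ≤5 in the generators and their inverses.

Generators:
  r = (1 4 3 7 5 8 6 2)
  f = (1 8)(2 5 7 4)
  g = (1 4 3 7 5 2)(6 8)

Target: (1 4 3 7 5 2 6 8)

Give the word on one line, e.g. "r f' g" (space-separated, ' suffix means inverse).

g' r g

  after g': (1 2 5 7 3 4)(6 8)
  after r: (2 8)
  after g: (1 4 3 7 5 2 6 8)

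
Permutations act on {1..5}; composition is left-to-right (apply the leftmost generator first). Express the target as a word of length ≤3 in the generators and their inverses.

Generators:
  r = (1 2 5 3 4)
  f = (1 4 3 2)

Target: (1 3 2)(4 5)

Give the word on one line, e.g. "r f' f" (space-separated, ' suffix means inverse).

  after f': (1 2 3 4)
  after r: (1 5 3)(2 4)
  after r: (1 3 2)(4 5)

f' r r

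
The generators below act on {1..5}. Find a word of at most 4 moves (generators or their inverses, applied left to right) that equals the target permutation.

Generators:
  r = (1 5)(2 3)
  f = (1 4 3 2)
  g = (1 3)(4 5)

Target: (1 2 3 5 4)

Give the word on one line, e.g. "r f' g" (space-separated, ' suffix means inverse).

g' r'

  after g': (1 3)(4 5)
  after r': (1 2 3 5 4)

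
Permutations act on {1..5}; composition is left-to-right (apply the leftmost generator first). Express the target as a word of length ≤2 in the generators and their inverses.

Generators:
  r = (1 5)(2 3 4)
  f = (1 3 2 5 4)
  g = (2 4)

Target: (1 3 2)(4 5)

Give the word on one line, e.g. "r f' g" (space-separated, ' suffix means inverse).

  after g': (2 4)
  after f: (1 3 2)(4 5)

g' f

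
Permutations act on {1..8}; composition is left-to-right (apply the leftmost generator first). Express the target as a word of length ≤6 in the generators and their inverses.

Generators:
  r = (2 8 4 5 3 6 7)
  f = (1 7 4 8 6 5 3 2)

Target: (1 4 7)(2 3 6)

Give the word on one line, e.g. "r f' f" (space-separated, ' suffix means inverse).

r' r' f f

  after r': (2 7 6 3 5 4 8)
  after r': (2 6 5 8 7 3 4)
  after f: (1 7 2 5 6 3 8 4)
  after f: (1 4 7)(2 3 6)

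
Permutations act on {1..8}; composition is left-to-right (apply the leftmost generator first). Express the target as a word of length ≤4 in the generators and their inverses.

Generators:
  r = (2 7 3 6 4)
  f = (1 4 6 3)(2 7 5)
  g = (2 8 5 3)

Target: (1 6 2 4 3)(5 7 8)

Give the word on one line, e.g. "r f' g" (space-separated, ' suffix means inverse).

g' f g' f

  after g': (2 3 5 8)
  after f: (1 4 6 3 2)(5 8 7)
  after g': (1 4 6 5 2)(7 8)
  after f: (1 6 2 4 3)(5 7 8)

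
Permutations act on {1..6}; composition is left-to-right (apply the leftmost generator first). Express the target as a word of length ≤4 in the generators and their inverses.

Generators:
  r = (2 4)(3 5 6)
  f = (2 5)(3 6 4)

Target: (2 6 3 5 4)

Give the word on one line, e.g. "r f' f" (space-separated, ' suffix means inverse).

  after f: (2 5)(3 6 4)
  after f: (3 4 6)
  after f: (2 5)
  after r: (2 6 3 5 4)

f f f r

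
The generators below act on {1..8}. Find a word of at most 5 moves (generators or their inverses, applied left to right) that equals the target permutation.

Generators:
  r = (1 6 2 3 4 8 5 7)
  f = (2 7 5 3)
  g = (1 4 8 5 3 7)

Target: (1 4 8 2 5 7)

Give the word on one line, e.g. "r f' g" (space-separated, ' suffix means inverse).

g f' f'

  after g: (1 4 8 5 3 7)
  after f': (1 4 8 7)(2 3)
  after f': (1 4 8 2 5 7)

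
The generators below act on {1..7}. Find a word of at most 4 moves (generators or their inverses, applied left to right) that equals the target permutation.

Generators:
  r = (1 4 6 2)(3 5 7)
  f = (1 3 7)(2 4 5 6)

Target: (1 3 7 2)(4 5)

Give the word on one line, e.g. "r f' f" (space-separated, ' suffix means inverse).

  after f: (1 3 7)(2 4 5 6)
  after r: (1 5 2 6)(4 7)
  after r: (1 7 6 4 3 5)
  after r: (1 3 7 2)(4 5)

f r r r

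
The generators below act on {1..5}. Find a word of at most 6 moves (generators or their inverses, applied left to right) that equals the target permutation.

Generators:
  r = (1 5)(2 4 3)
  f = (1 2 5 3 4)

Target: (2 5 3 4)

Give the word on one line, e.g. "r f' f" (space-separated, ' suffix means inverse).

  after f': (1 4 3 5 2)
  after f': (1 3 2 4 5)
  after r': (1 4)
  after f: (2 5 3 4)

f' f' r' f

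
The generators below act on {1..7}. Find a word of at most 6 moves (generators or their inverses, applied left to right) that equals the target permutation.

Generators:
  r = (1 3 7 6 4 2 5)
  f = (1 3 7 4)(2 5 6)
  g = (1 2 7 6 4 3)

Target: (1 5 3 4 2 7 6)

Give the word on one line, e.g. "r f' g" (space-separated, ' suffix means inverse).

r' g g g g

  after r': (1 5 2 4 6 7 3)
  after g: (1 5 7)(2 3)
  after g: (1 5 6 4 3 7 2)
  after g: (1 5 4)(3 6)
  after g: (1 5 3 4 2 7 6)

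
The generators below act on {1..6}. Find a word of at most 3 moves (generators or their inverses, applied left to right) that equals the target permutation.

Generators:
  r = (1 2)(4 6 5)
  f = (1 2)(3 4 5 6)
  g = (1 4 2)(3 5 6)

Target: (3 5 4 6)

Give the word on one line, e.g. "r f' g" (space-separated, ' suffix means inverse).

  after f: (1 2)(3 4 5 6)
  after r': (3 5 4 6)

f r'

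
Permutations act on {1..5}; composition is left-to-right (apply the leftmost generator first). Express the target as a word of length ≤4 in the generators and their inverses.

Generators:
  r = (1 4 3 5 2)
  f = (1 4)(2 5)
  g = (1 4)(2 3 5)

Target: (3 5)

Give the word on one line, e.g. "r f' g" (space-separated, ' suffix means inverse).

  after f': (1 4)(2 5)
  after r: (1 3 5)
  after g': (1 2 5 4)
  after r: (3 5)

f' r g' r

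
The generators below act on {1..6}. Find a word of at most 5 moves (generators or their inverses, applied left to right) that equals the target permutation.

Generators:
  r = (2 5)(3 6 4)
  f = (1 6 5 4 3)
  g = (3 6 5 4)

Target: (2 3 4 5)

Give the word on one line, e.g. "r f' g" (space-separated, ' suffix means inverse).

  after r: (2 5)(3 6 4)
  after g: (2 4 6 3 5)
  after g: (2 3 4 5)

r g g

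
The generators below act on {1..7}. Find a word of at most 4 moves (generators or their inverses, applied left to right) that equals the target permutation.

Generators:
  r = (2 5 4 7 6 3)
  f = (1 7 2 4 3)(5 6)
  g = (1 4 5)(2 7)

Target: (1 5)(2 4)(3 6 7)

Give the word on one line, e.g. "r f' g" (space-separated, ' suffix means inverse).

  after g: (1 4 5)(2 7)
  after r': (1 5)(2 4)(3 6 7)

g r'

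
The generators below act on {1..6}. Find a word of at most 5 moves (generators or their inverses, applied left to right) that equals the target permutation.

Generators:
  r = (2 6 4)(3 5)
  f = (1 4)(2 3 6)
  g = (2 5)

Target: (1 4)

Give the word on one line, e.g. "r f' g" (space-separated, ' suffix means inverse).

f' g g f' f'

  after f': (1 4)(2 6 3)
  after g: (1 4)(2 6 3 5)
  after g: (1 4)(2 6 3)
  after f': (2 3 6)
  after f': (1 4)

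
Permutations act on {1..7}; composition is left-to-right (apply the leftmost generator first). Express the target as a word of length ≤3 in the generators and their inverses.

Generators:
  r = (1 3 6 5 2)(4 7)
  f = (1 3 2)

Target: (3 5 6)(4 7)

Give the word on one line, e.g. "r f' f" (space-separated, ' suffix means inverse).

f' f' r'

  after f': (1 2 3)
  after f': (1 3 2)
  after r': (3 5 6)(4 7)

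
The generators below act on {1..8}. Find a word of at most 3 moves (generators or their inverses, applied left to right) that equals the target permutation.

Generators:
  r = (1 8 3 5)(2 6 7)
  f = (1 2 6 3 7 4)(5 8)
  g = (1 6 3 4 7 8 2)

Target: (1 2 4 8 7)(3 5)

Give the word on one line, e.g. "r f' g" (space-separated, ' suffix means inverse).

  after r': (1 5 3 8)(2 7 6)
  after f': (1 8 4 7 2 3 5 6)
  after g: (1 2 4 8 7)(3 5)

r' f' g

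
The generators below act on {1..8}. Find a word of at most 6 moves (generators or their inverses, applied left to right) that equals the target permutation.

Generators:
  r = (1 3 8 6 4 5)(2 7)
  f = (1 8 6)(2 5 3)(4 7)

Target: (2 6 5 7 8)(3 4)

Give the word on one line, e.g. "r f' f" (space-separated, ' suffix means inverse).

f' r' f f

  after f': (1 6 8)(2 3 5)(4 7)
  after r': (1 8 5 7 6 3 4 2)
  after f: (1 6 2 8 3 7)(4 5)
  after f: (2 6 5 7 8)(3 4)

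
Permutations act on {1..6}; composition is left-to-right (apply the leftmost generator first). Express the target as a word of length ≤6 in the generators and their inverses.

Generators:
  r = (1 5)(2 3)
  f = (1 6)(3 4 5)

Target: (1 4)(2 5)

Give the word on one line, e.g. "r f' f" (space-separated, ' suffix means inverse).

  after f': (1 6)(3 5 4)
  after f': (3 4 5)
  after r: (1 5 2 3 4)
  after f: (1 3 5 2 4 6)
  after f: (1 4)(2 5)

f' f' r f f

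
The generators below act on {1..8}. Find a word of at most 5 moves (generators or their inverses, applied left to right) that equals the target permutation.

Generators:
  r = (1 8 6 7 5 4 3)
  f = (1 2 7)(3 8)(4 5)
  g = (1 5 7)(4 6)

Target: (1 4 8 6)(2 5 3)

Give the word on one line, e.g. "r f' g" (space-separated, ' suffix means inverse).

r' f' g f' r'

  after r': (1 3 4 5 7 6 8)
  after f': (1 8 7 6 3 5 2)
  after g: (1 8)(2 5)(3 7 4 6)
  after f': (1 3 2 4 6 8 7 5)
  after r': (1 4 8 6)(2 5 3)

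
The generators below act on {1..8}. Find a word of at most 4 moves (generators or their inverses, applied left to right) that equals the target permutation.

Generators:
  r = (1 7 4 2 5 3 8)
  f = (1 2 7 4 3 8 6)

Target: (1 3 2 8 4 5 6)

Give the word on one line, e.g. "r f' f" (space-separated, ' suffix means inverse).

  after r: (1 7 4 2 5 3 8)
  after r: (1 4 5 8 7 2 3)
  after f: (1 3 2 8 4 5 6)

r r f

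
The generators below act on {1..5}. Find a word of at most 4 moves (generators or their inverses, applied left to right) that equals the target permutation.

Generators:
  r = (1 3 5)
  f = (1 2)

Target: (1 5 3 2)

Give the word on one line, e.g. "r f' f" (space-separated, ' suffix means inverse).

  after r': (1 5 3)
  after f': (1 5 3 2)

r' f'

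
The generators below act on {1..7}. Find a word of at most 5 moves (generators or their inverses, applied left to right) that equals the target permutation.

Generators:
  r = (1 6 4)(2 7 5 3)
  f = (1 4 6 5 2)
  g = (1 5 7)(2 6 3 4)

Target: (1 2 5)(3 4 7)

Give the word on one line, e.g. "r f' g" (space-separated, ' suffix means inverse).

  after f: (1 4 6 5 2)
  after g': (1 3 6)(2 7 5 4)
  after r: (1 2 5)(3 4 7)

f g' r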